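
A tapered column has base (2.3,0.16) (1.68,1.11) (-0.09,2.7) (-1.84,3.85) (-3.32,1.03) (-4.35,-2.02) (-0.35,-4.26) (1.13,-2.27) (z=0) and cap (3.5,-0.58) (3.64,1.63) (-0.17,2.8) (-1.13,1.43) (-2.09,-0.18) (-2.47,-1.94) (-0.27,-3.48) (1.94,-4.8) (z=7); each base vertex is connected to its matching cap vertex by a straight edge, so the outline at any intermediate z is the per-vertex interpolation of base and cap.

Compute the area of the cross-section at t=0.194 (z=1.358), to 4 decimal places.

Cross-section at t=0.194: each vertex is (1-t)·p0[i] + t·p1[i].
  v1: (1-0.194)·(2.3,0.16) + 0.194·(3.5,-0.58) = (2.5328,0.0164)
  v2: (1-0.194)·(1.68,1.11) + 0.194·(3.64,1.63) = (2.0602,1.2109)
  v3: (1-0.194)·(-0.09,2.7) + 0.194·(-0.17,2.8) = (-0.1055,2.7194)
  v4: (1-0.194)·(-1.84,3.85) + 0.194·(-1.13,1.43) = (-1.7023,3.3805)
  v5: (1-0.194)·(-3.32,1.03) + 0.194·(-2.09,-0.18) = (-3.0814,0.7953)
  v6: (1-0.194)·(-4.35,-2.02) + 0.194·(-2.47,-1.94) = (-3.9853,-2.0045)
  v7: (1-0.194)·(-0.35,-4.26) + 0.194·(-0.27,-3.48) = (-0.3345,-4.1087)
  v8: (1-0.194)·(1.13,-2.27) + 0.194·(1.94,-4.8) = (1.2871,-2.7608)
Shoelace sum Σ(x_i·y_{i+1} − x_{i+1}·y_i):
  i=1: 2.5328·1.2109 − 2.0602·0.0164 = +3.0330 (running +3.0330)
  i=2: 2.0602·2.7194 − -0.1055·1.2109 = +5.7304 (running +8.7634)
  i=3: -0.1055·3.3805 − -1.7023·2.7194 = +4.2724 (running +13.0358)
  i=4: -1.7023·0.7953 − -3.0814·3.3805 = +9.0629 (running +22.0988)
  i=5: -3.0814·-2.0045 − -3.9853·0.7953 = +9.3459 (running +31.4447)
  i=6: -3.9853·-4.1087 − -0.3345·-2.0045 = +15.7038 (running +47.1485)
  i=7: -0.3345·-2.7608 − 1.2871·-4.1087 = +6.2119 (running +53.3603)
  i=8: 1.2871·0.0164 − 2.5328·-2.7608 = +7.0138 (running +60.3741)
Area = |Σ|/2 = |60.3741|/2 = 30.1871

Area at t=0.194: 30.1871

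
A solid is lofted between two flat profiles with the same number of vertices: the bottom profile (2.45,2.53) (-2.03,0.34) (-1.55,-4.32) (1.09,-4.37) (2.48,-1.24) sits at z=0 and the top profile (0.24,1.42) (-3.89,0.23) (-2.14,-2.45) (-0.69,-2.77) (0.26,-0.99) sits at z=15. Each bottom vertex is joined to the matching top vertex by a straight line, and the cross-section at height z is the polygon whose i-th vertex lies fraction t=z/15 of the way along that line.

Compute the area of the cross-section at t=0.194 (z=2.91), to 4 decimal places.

Cross-section at t=0.194: each vertex is (1-t)·p0[i] + t·p1[i].
  v1: (1-0.194)·(2.45,2.53) + 0.194·(0.24,1.42) = (2.0213,2.3147)
  v2: (1-0.194)·(-2.03,0.34) + 0.194·(-3.89,0.23) = (-2.3908,0.3187)
  v3: (1-0.194)·(-1.55,-4.32) + 0.194·(-2.14,-2.45) = (-1.6645,-3.9572)
  v4: (1-0.194)·(1.09,-4.37) + 0.194·(-0.69,-2.77) = (0.7447,-4.0596)
  v5: (1-0.194)·(2.48,-1.24) + 0.194·(0.26,-0.99) = (2.0493,-1.1915)
Shoelace sum Σ(x_i·y_{i+1} − x_{i+1}·y_i):
  i=1: 2.0213·0.3187 − -2.3908·2.3147 = +6.1781 (running +6.1781)
  i=2: -2.3908·-3.9572 − -1.6645·0.3187 = +9.9915 (running +16.1696)
  i=3: -1.6645·-4.0596 − 0.7447·-3.9572 = +9.7039 (running +25.8735)
  i=4: 0.7447·-1.1915 − 2.0493·-4.0596 = +7.4321 (running +33.3056)
  i=5: 2.0493·2.3147 − 2.0213·-1.1915 = +7.1518 (running +40.4574)
Area = |Σ|/2 = |40.4574|/2 = 20.2287

Area at t=0.194: 20.2287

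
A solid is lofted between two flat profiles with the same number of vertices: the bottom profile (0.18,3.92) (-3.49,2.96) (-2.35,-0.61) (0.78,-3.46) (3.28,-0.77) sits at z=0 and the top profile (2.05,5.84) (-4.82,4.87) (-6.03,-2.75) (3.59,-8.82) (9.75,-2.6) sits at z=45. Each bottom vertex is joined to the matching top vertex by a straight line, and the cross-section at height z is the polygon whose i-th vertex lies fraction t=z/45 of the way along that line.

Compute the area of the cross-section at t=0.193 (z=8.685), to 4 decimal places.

Cross-section at t=0.193: each vertex is (1-t)·p0[i] + t·p1[i].
  v1: (1-0.193)·(0.18,3.92) + 0.193·(2.05,5.84) = (0.5409,4.2906)
  v2: (1-0.193)·(-3.49,2.96) + 0.193·(-4.82,4.87) = (-3.7467,3.3286)
  v3: (1-0.193)·(-2.35,-0.61) + 0.193·(-6.03,-2.75) = (-3.0602,-1.0230)
  v4: (1-0.193)·(0.78,-3.46) + 0.193·(3.59,-8.82) = (1.3223,-4.4945)
  v5: (1-0.193)·(3.28,-0.77) + 0.193·(9.75,-2.6) = (4.5287,-1.1232)
Shoelace sum Σ(x_i·y_{i+1} − x_{i+1}·y_i):
  i=1: 0.5409·3.3286 − -3.7467·4.2906 = +17.8759 (running +17.8759)
  i=2: -3.7467·-1.0230 − -3.0602·3.3286 = +14.0193 (running +31.8952)
  i=3: -3.0602·-4.4945 − 1.3223·-1.0230 = +15.1070 (running +47.0022)
  i=4: 1.3223·-1.1232 − 4.5287·-4.4945 = +18.8690 (running +65.8712)
  i=5: 4.5287·4.2906 − 0.5409·-1.1232 = +20.0382 (running +85.9094)
Area = |Σ|/2 = |85.9094|/2 = 42.9547

Area at t=0.193: 42.9547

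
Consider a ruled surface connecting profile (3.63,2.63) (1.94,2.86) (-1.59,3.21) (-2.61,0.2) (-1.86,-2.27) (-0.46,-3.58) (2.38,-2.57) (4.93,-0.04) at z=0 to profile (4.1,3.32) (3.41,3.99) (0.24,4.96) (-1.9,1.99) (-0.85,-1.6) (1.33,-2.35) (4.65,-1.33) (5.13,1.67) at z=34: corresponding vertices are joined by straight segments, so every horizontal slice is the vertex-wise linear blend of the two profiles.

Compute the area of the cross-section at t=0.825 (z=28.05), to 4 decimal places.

Cross-section at t=0.825: each vertex is (1-t)·p0[i] + t·p1[i].
  v1: (1-0.825)·(3.63,2.63) + 0.825·(4.1,3.32) = (4.0177,3.1993)
  v2: (1-0.825)·(1.94,2.86) + 0.825·(3.41,3.99) = (3.1528,3.7923)
  v3: (1-0.825)·(-1.59,3.21) + 0.825·(0.24,4.96) = (-0.0803,4.6537)
  v4: (1-0.825)·(-2.61,0.2) + 0.825·(-1.9,1.99) = (-2.0242,1.6767)
  v5: (1-0.825)·(-1.86,-2.27) + 0.825·(-0.85,-1.6) = (-1.0268,-1.7173)
  v6: (1-0.825)·(-0.46,-3.58) + 0.825·(1.33,-2.35) = (1.0168,-2.5653)
  v7: (1-0.825)·(2.38,-2.57) + 0.825·(4.65,-1.33) = (4.2528,-1.5470)
  v8: (1-0.825)·(4.93,-0.04) + 0.825·(5.13,1.67) = (5.0950,1.3707)
Shoelace sum Σ(x_i·y_{i+1} − x_{i+1}·y_i):
  i=1: 4.0177·3.7923 − 3.1528·3.1993 = +5.1499 (running +5.1499)
  i=2: 3.1528·4.6537 − -0.0803·3.7923 = +14.9764 (running +20.1263)
  i=3: -0.0803·1.6767 − -2.0242·4.6537 = +9.2858 (running +29.4121)
  i=4: -2.0242·-1.7173 − -1.0268·1.6767 = +5.1977 (running +34.6099)
  i=5: -1.0268·-2.5653 − 1.0168·-1.7173 = +4.3799 (running +38.9897)
  i=6: 1.0168·-1.5470 − 4.2528·-2.5653 = +9.3365 (running +48.3262)
  i=7: 4.2528·1.3707 − 5.0950·-1.5470 = +13.7114 (running +62.0376)
  i=8: 5.0950·3.1993 − 4.0177·1.3707 = +10.7928 (running +72.8305)
Area = |Σ|/2 = |72.8305|/2 = 36.4152

Area at t=0.825: 36.4152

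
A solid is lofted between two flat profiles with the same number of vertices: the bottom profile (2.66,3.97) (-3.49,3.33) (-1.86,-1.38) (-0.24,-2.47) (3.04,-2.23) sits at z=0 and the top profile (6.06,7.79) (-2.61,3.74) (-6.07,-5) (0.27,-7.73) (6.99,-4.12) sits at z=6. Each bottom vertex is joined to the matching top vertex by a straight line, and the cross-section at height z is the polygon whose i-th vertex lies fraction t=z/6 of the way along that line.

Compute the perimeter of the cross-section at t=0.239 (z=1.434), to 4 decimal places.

Perimeter at t=0.239: 27.5329

Cross-section at t=0.239: each vertex is (1-t)·p0[i] + t·p1[i].
  v1: (1-0.239)·(2.66,3.97) + 0.239·(6.06,7.79) = (3.4726,4.8830)
  v2: (1-0.239)·(-3.49,3.33) + 0.239·(-2.61,3.74) = (-3.2797,3.4280)
  v3: (1-0.239)·(-1.86,-1.38) + 0.239·(-6.07,-5) = (-2.8662,-2.2452)
  v4: (1-0.239)·(-0.24,-2.47) + 0.239·(0.27,-7.73) = (-0.1181,-3.7271)
  v5: (1-0.239)·(3.04,-2.23) + 0.239·(6.99,-4.12) = (3.9840,-2.6817)
Perimeter = Σ |v_{i+1} − v_i|:
  edge 1→2: √(-6.7523² + -1.4550²) = 6.9073 (running 6.9073)
  edge 2→3: √(0.4135² + -5.6732²) = 5.6882 (running 12.5955)
  edge 3→4: √(2.7481² + -1.4820²) = 3.1222 (running 15.7177)
  edge 4→5: √(4.1022² + 1.0454²) = 4.2333 (running 19.9510)
  edge 5→1: √(-0.5114² + 7.5647²) = 7.5820 (running 27.5329)
Perimeter = 27.5329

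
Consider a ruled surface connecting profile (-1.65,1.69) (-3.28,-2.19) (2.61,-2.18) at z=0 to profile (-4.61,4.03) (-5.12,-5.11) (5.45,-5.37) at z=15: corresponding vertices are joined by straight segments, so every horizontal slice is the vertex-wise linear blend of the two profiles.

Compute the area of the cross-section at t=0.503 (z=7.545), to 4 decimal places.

Cross-section at t=0.503: each vertex is (1-t)·p0[i] + t·p1[i].
  v1: (1-0.503)·(-1.65,1.69) + 0.503·(-4.61,4.03) = (-3.1389,2.8670)
  v2: (1-0.503)·(-3.28,-2.19) + 0.503·(-5.12,-5.11) = (-4.2055,-3.6588)
  v3: (1-0.503)·(2.61,-2.18) + 0.503·(5.45,-5.37) = (4.0385,-3.7846)
Shoelace sum Σ(x_i·y_{i+1} − x_{i+1}·y_i):
  i=1: -3.1389·-3.6588 − -4.2055·2.8670 = +23.5417 (running +23.5417)
  i=2: -4.2055·-3.7846 − 4.0385·-3.6588 = +30.6921 (running +54.2338)
  i=3: 4.0385·2.8670 − -3.1389·-3.7846 = -0.3008 (running +53.9330)
Area = |Σ|/2 = |53.9330|/2 = 26.9665

Area at t=0.503: 26.9665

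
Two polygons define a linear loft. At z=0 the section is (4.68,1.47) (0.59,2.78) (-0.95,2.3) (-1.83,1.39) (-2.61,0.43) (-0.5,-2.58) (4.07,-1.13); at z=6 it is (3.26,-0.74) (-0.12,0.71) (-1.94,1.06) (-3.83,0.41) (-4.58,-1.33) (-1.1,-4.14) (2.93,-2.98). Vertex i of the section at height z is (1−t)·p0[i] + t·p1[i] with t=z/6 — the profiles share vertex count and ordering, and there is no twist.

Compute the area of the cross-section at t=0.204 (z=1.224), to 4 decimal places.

Cross-section at t=0.204: each vertex is (1-t)·p0[i] + t·p1[i].
  v1: (1-0.204)·(4.68,1.47) + 0.204·(3.26,-0.74) = (4.3903,1.0192)
  v2: (1-0.204)·(0.59,2.78) + 0.204·(-0.12,0.71) = (0.4452,2.3577)
  v3: (1-0.204)·(-0.95,2.3) + 0.204·(-1.94,1.06) = (-1.1520,2.0470)
  v4: (1-0.204)·(-1.83,1.39) + 0.204·(-3.83,0.41) = (-2.2380,1.1901)
  v5: (1-0.204)·(-2.61,0.43) + 0.204·(-4.58,-1.33) = (-3.0119,0.0710)
  v6: (1-0.204)·(-0.5,-2.58) + 0.204·(-1.1,-4.14) = (-0.6224,-2.8982)
  v7: (1-0.204)·(4.07,-1.13) + 0.204·(2.93,-2.98) = (3.8374,-1.5074)
Shoelace sum Σ(x_i·y_{i+1} − x_{i+1}·y_i):
  i=1: 4.3903·2.3577 − 0.4452·1.0192 = +9.8975 (running +9.8975)
  i=2: 0.4452·2.0470 − -1.1520·2.3577 = +3.6273 (running +13.5247)
  i=3: -1.1520·1.1901 − -2.2380·2.0470 = +3.2104 (running +16.7351)
  i=4: -2.2380·0.0710 − -3.0119·1.1901 = +3.4256 (running +20.1606)
  i=5: -3.0119·-2.8982 − -0.6224·0.0710 = +8.7733 (running +28.9340)
  i=6: -0.6224·-1.5074 − 3.8374·-2.8982 = +12.0600 (running +40.9940)
  i=7: 3.8374·1.0192 − 4.3903·-1.5074 = +10.5289 (running +51.5229)
Area = |Σ|/2 = |51.5229|/2 = 25.7615

Area at t=0.204: 25.7615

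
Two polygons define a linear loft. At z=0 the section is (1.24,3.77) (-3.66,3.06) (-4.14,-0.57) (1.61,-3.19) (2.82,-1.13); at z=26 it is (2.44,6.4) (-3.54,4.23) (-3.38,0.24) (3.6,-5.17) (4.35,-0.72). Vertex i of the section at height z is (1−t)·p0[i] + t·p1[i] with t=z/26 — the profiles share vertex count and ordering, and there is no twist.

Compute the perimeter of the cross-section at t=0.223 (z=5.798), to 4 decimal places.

Cross-section at t=0.223: each vertex is (1-t)·p0[i] + t·p1[i].
  v1: (1-0.223)·(1.24,3.77) + 0.223·(2.44,6.4) = (1.5076,4.3565)
  v2: (1-0.223)·(-3.66,3.06) + 0.223·(-3.54,4.23) = (-3.6332,3.3209)
  v3: (1-0.223)·(-4.14,-0.57) + 0.223·(-3.38,0.24) = (-3.9705,-0.3894)
  v4: (1-0.223)·(1.61,-3.19) + 0.223·(3.6,-5.17) = (2.0538,-3.6315)
  v5: (1-0.223)·(2.82,-1.13) + 0.223·(4.35,-0.72) = (3.1612,-1.0386)
Perimeter = Σ |v_{i+1} − v_i|:
  edge 1→2: √(-5.1408² + -1.0356²) = 5.2441 (running 5.2441)
  edge 2→3: √(-0.3373² + -3.7103²) = 3.7256 (running 8.9697)
  edge 3→4: √(6.0243² + -3.2422²) = 6.8413 (running 15.8110)
  edge 4→5: √(1.1074² + 2.5930²) = 2.8196 (running 18.6306)
  edge 5→1: √(-1.6536² + 5.3951²) = 5.6428 (running 24.2733)
Perimeter = 24.2733

Perimeter at t=0.223: 24.2733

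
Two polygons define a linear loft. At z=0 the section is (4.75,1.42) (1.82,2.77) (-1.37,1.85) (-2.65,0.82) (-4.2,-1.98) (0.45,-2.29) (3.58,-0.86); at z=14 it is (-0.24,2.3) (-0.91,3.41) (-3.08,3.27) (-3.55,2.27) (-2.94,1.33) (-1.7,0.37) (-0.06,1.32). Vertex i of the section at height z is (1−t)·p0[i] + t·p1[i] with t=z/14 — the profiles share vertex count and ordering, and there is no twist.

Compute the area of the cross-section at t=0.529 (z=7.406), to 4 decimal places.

Cross-section at t=0.529: each vertex is (1-t)·p0[i] + t·p1[i].
  v1: (1-0.529)·(4.75,1.42) + 0.529·(-0.24,2.3) = (2.1103,1.8855)
  v2: (1-0.529)·(1.82,2.77) + 0.529·(-0.91,3.41) = (0.3758,3.1086)
  v3: (1-0.529)·(-1.37,1.85) + 0.529·(-3.08,3.27) = (-2.2746,2.6012)
  v4: (1-0.529)·(-2.65,0.82) + 0.529·(-3.55,2.27) = (-3.1261,1.5871)
  v5: (1-0.529)·(-4.2,-1.98) + 0.529·(-2.94,1.33) = (-3.5335,-0.2290)
  v6: (1-0.529)·(0.45,-2.29) + 0.529·(-1.7,0.37) = (-0.6874,-0.8829)
  v7: (1-0.529)·(3.58,-0.86) + 0.529·(-0.06,1.32) = (1.6544,0.2932)
Shoelace sum Σ(x_i·y_{i+1} − x_{i+1}·y_i):
  i=1: 2.1103·3.1086 − 0.3758·1.8855 = +5.8513 (running +5.8513)
  i=2: 0.3758·2.6012 − -2.2746·3.1086 = +8.0483 (running +13.8996)
  i=3: -2.2746·1.5871 − -3.1261·2.6012 = +4.5217 (running +18.4213)
  i=4: -3.1261·-0.2290 − -3.5335·1.5871 = +6.3237 (running +24.7450)
  i=5: -3.5335·-0.8829 − -0.6874·-0.2290 = +2.9621 (running +27.7071)
  i=6: -0.6874·0.2932 − 1.6544·-0.8829 = +1.2591 (running +28.9662)
  i=7: 1.6544·1.8855 − 2.1103·0.2932 = +2.5007 (running +31.4669)
Area = |Σ|/2 = |31.4669|/2 = 15.7335

Area at t=0.529: 15.7335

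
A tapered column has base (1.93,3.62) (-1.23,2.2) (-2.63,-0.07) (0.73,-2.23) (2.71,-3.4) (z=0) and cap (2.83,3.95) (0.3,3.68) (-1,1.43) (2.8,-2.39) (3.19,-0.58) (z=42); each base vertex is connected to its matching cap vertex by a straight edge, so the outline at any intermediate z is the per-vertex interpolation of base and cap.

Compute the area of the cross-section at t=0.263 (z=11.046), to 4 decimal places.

Cross-section at t=0.263: each vertex is (1-t)·p0[i] + t·p1[i].
  v1: (1-0.263)·(1.93,3.62) + 0.263·(2.83,3.95) = (2.1667,3.7068)
  v2: (1-0.263)·(-1.23,2.2) + 0.263·(0.3,3.68) = (-0.8276,2.5892)
  v3: (1-0.263)·(-2.63,-0.07) + 0.263·(-1,1.43) = (-2.2013,0.3245)
  v4: (1-0.263)·(0.73,-2.23) + 0.263·(2.8,-2.39) = (1.2744,-2.2721)
  v5: (1-0.263)·(2.71,-3.4) + 0.263·(3.19,-0.58) = (2.8362,-2.6583)
Shoelace sum Σ(x_i·y_{i+1} − x_{i+1}·y_i):
  i=1: 2.1667·2.5892 − -0.8276·3.7068 = +8.6779 (running +8.6779)
  i=2: -0.8276·0.3245 − -2.2013·2.5892 = +5.4312 (running +14.1090)
  i=3: -2.2013·-2.2721 − 1.2744·0.3245 = +4.5880 (running +18.6970)
  i=4: 1.2744·-2.6583 − 2.8362·-2.2721 = +3.0563 (running +21.7534)
  i=5: 2.8362·3.7068 − 2.1667·-2.6583 = +16.2732 (running +38.0266)
Area = |Σ|/2 = |38.0266|/2 = 19.0133

Area at t=0.263: 19.0133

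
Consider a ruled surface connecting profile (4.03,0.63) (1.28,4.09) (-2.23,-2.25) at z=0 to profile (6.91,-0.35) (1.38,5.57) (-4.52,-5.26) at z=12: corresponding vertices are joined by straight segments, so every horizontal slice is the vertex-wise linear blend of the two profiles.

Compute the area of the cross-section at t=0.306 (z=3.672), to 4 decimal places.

Cross-section at t=0.306: each vertex is (1-t)·p0[i] + t·p1[i].
  v1: (1-0.306)·(4.03,0.63) + 0.306·(6.91,-0.35) = (4.9113,0.3301)
  v2: (1-0.306)·(1.28,4.09) + 0.306·(1.38,5.57) = (1.3106,4.5429)
  v3: (1-0.306)·(-2.23,-2.25) + 0.306·(-4.52,-5.26) = (-2.9307,-3.1711)
Shoelace sum Σ(x_i·y_{i+1} − x_{i+1}·y_i):
  i=1: 4.9113·4.5429 − 1.3106·0.3301 = +21.8787 (running +21.8787)
  i=2: 1.3106·-3.1711 − -2.9307·4.5429 = +9.1580 (running +31.0367)
  i=3: -2.9307·0.3301 − 4.9113·-3.1711 = +14.6065 (running +45.6432)
Area = |Σ|/2 = |45.6432|/2 = 22.8216

Area at t=0.306: 22.8216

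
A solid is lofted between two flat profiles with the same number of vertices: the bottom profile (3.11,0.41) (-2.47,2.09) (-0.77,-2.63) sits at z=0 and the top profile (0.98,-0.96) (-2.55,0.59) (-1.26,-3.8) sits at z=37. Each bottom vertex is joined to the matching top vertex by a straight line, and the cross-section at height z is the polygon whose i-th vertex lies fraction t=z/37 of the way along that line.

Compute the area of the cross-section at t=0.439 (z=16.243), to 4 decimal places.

Cross-section at t=0.439: each vertex is (1-t)·p0[i] + t·p1[i].
  v1: (1-0.439)·(3.11,0.41) + 0.439·(0.98,-0.96) = (2.1749,-0.1914)
  v2: (1-0.439)·(-2.47,2.09) + 0.439·(-2.55,0.59) = (-2.5051,1.4315)
  v3: (1-0.439)·(-0.77,-2.63) + 0.439·(-1.26,-3.8) = (-0.9851,-3.1436)
Shoelace sum Σ(x_i·y_{i+1} − x_{i+1}·y_i):
  i=1: 2.1749·1.4315 − -2.5051·-0.1914 = +2.6339 (running +2.6339)
  i=2: -2.5051·-3.1436 − -0.9851·1.4315 = +9.2854 (running +11.9192)
  i=3: -0.9851·-0.1914 − 2.1749·-3.1436 = +7.0258 (running +18.9450)
Area = |Σ|/2 = |18.9450|/2 = 9.4725

Area at t=0.439: 9.4725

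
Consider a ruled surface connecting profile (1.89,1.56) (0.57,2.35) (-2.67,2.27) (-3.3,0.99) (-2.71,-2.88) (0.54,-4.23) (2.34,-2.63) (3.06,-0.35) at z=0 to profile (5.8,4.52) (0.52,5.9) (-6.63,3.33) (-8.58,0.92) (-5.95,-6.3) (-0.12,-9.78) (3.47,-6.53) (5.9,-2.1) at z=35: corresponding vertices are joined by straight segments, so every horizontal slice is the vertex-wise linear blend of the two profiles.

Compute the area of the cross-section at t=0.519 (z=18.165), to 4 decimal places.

Cross-section at t=0.519: each vertex is (1-t)·p0[i] + t·p1[i].
  v1: (1-0.519)·(1.89,1.56) + 0.519·(5.8,4.52) = (3.9193,3.0962)
  v2: (1-0.519)·(0.57,2.35) + 0.519·(0.52,5.9) = (0.5440,4.1925)
  v3: (1-0.519)·(-2.67,2.27) + 0.519·(-6.63,3.33) = (-4.7252,2.8201)
  v4: (1-0.519)·(-3.3,0.99) + 0.519·(-8.58,0.92) = (-6.0403,0.9537)
  v5: (1-0.519)·(-2.71,-2.88) + 0.519·(-5.95,-6.3) = (-4.3916,-4.6550)
  v6: (1-0.519)·(0.54,-4.23) + 0.519·(-0.12,-9.78) = (0.1975,-7.1105)
  v7: (1-0.519)·(2.34,-2.63) + 0.519·(3.47,-6.53) = (2.9265,-4.6541)
  v8: (1-0.519)·(3.06,-0.35) + 0.519·(5.9,-2.1) = (4.5340,-1.2583)
Shoelace sum Σ(x_i·y_{i+1} − x_{i+1}·y_i):
  i=1: 3.9193·4.1925 − 0.5440·3.0962 = +14.7469 (running +14.7469)
  i=2: 0.5440·2.8201 − -4.7252·4.1925 = +21.3446 (running +36.0915)
  i=3: -4.7252·0.9537 − -6.0403·2.8201 = +12.5282 (running +48.6198)
  i=4: -6.0403·-4.6550 − -4.3916·0.9537 = +32.3057 (running +80.9254)
  i=5: -4.3916·-7.1105 − 0.1975·-4.6550 = +32.1451 (running +113.0706)
  i=6: 0.1975·-4.6541 − 2.9265·-7.1105 = +19.8895 (running +132.9601)
  i=7: 2.9265·-1.2583 − 4.5340·-4.6541 = +17.4193 (running +150.3794)
  i=8: 4.5340·3.0962 − 3.9193·-1.2583 = +18.9697 (running +169.3491)
Area = |Σ|/2 = |169.3491|/2 = 84.6745

Area at t=0.519: 84.6745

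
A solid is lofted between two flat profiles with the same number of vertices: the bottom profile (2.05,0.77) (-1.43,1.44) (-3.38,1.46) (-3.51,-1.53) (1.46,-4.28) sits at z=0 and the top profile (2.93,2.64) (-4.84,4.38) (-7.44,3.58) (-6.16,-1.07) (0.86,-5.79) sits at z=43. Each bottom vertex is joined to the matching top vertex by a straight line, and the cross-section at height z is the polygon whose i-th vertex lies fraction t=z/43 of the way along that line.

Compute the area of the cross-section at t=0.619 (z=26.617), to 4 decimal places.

Cross-section at t=0.619: each vertex is (1-t)·p0[i] + t·p1[i].
  v1: (1-0.619)·(2.05,0.77) + 0.619·(2.93,2.64) = (2.5947,1.9275)
  v2: (1-0.619)·(-1.43,1.44) + 0.619·(-4.84,4.38) = (-3.5408,3.2599)
  v3: (1-0.619)·(-3.38,1.46) + 0.619·(-7.44,3.58) = (-5.8931,2.7723)
  v4: (1-0.619)·(-3.51,-1.53) + 0.619·(-6.16,-1.07) = (-5.1503,-1.2453)
  v5: (1-0.619)·(1.46,-4.28) + 0.619·(0.86,-5.79) = (1.0886,-5.2147)
Shoelace sum Σ(x_i·y_{i+1} − x_{i+1}·y_i):
  i=1: 2.5947·3.2599 − -3.5408·1.9275 = +15.2834 (running +15.2834)
  i=2: -3.5408·2.7723 − -5.8931·3.2599 = +9.3948 (running +24.6782)
  i=3: -5.8931·-1.2453 − -5.1503·2.7723 = +21.6167 (running +46.2949)
  i=4: -5.1503·-5.2147 − 1.0886·-1.2453 = +28.2131 (running +74.5079)
  i=5: 1.0886·1.9275 − 2.5947·-5.2147 = +15.6290 (running +90.1369)
Area = |Σ|/2 = |90.1369|/2 = 45.0684

Area at t=0.619: 45.0684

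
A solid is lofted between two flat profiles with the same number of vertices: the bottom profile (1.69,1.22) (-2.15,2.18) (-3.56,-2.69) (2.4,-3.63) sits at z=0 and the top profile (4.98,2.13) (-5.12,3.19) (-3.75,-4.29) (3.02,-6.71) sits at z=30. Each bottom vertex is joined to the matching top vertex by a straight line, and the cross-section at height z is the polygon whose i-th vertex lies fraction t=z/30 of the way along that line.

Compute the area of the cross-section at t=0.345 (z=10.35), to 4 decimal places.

Area at t=0.345: 37.1130

Cross-section at t=0.345: each vertex is (1-t)·p0[i] + t·p1[i].
  v1: (1-0.345)·(1.69,1.22) + 0.345·(4.98,2.13) = (2.8251,1.5339)
  v2: (1-0.345)·(-2.15,2.18) + 0.345·(-5.12,3.19) = (-3.1746,2.5285)
  v3: (1-0.345)·(-3.56,-2.69) + 0.345·(-3.75,-4.29) = (-3.6256,-3.2420)
  v4: (1-0.345)·(2.4,-3.63) + 0.345·(3.02,-6.71) = (2.6139,-4.6926)
Shoelace sum Σ(x_i·y_{i+1} − x_{i+1}·y_i):
  i=1: 2.8251·2.5285 − -3.1746·1.5339 = +12.0128 (running +12.0128)
  i=2: -3.1746·-3.2420 − -3.6256·2.5285 = +19.4592 (running +31.4720)
  i=3: -3.6256·-4.6926 − 2.6139·-3.2420 = +25.4875 (running +56.9595)
  i=4: 2.6139·1.5339 − 2.8251·-4.6926 = +17.2664 (running +74.2259)
Area = |Σ|/2 = |74.2259|/2 = 37.1130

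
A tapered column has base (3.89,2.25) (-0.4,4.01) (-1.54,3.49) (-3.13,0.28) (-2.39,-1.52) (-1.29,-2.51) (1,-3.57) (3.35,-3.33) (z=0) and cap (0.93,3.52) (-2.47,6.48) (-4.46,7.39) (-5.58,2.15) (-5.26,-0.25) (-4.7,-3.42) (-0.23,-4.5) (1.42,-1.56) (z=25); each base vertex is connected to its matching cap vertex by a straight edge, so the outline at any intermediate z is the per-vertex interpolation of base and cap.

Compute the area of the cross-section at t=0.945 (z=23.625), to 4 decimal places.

Area at t=0.945: 58.6515

Cross-section at t=0.945: each vertex is (1-t)·p0[i] + t·p1[i].
  v1: (1-0.945)·(3.89,2.25) + 0.945·(0.93,3.52) = (1.0928,3.4502)
  v2: (1-0.945)·(-0.4,4.01) + 0.945·(-2.47,6.48) = (-2.3562,6.3441)
  v3: (1-0.945)·(-1.54,3.49) + 0.945·(-4.46,7.39) = (-4.2994,7.1755)
  v4: (1-0.945)·(-3.13,0.28) + 0.945·(-5.58,2.15) = (-5.4452,2.0471)
  v5: (1-0.945)·(-2.39,-1.52) + 0.945·(-5.26,-0.25) = (-5.1021,-0.3199)
  v6: (1-0.945)·(-1.29,-2.51) + 0.945·(-4.7,-3.42) = (-4.5124,-3.3699)
  v7: (1-0.945)·(1,-3.57) + 0.945·(-0.23,-4.5) = (-0.1623,-4.4488)
  v8: (1-0.945)·(3.35,-3.33) + 0.945·(1.42,-1.56) = (1.5262,-1.6574)
Shoelace sum Σ(x_i·y_{i+1} − x_{i+1}·y_i):
  i=1: 1.0928·6.3441 − -2.3562·3.4502 = +15.0620 (running +15.0620)
  i=2: -2.3562·7.1755 − -4.2994·6.3441 = +10.3695 (running +25.4314)
  i=3: -4.2994·2.0471 − -5.4452·7.1755 = +30.2709 (running +55.7023)
  i=4: -5.4452·-0.3199 − -5.1021·2.0471 = +12.1865 (running +67.8888)
  i=5: -5.1021·-3.3699 − -4.5124·-0.3199 = +15.7507 (running +83.6395)
  i=6: -4.5124·-4.4488 − -0.1623·-3.3699 = +19.5281 (running +103.1676)
  i=7: -0.1623·-1.6574 − 1.5262·-4.4488 = +7.0587 (running +110.2263)
  i=8: 1.5262·3.4502 − 1.0928·-1.6574 = +7.0766 (running +117.3029)
Area = |Σ|/2 = |117.3029|/2 = 58.6515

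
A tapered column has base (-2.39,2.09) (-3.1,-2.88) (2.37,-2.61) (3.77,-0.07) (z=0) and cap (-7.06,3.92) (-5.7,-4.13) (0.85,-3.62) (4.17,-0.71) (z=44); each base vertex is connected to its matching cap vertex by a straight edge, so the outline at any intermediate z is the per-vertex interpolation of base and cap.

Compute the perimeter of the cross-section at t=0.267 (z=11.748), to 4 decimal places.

Perimeter at t=0.267: 22.8469

Cross-section at t=0.267: each vertex is (1-t)·p0[i] + t·p1[i].
  v1: (1-0.267)·(-2.39,2.09) + 0.267·(-7.06,3.92) = (-3.6369,2.5786)
  v2: (1-0.267)·(-3.1,-2.88) + 0.267·(-5.7,-4.13) = (-3.7942,-3.2138)
  v3: (1-0.267)·(2.37,-2.61) + 0.267·(0.85,-3.62) = (1.9642,-2.8797)
  v4: (1-0.267)·(3.77,-0.07) + 0.267·(4.17,-0.71) = (3.8768,-0.2409)
Perimeter = Σ |v_{i+1} − v_i|:
  edge 1→2: √(-0.1573² + -5.7924²) = 5.7945 (running 5.7945)
  edge 2→3: √(5.7584² + 0.3341²) = 5.7680 (running 11.5625)
  edge 3→4: √(1.9126² + 2.6388²) = 3.2590 (running 14.8216)
  edge 4→1: √(-7.5137² + 2.8195²) = 8.0253 (running 22.8469)
Perimeter = 22.8469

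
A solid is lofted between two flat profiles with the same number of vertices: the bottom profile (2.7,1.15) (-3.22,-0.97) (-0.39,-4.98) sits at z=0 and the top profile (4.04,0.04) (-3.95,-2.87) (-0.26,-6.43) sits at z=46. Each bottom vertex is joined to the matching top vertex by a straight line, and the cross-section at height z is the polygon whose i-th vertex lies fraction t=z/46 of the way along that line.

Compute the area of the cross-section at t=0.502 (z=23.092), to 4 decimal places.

Cross-section at t=0.502: each vertex is (1-t)·p0[i] + t·p1[i].
  v1: (1-0.502)·(2.7,1.15) + 0.502·(4.04,0.04) = (3.3727,0.5928)
  v2: (1-0.502)·(-3.22,-0.97) + 0.502·(-3.95,-2.87) = (-3.5865,-1.9238)
  v3: (1-0.502)·(-0.39,-4.98) + 0.502·(-0.26,-6.43) = (-0.3247,-5.7079)
Shoelace sum Σ(x_i·y_{i+1} − x_{i+1}·y_i):
  i=1: 3.3727·-1.9238 − -3.5865·0.5928 = -4.3624 (running -4.3624)
  i=2: -3.5865·-5.7079 − -0.3247·-1.9238 = +19.8464 (running +15.4840)
  i=3: -0.3247·0.5928 − 3.3727·-5.7079 = +19.0584 (running +34.5425)
Area = |Σ|/2 = |34.5425|/2 = 17.2712

Area at t=0.502: 17.2712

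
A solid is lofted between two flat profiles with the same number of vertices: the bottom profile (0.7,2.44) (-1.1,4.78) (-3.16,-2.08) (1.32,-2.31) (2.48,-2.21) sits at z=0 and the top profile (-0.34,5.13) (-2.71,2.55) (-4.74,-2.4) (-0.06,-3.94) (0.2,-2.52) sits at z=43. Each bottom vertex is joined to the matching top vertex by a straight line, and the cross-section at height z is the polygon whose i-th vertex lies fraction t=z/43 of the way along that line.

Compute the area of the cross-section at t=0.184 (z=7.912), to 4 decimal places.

Area at t=0.184: 22.9166

Cross-section at t=0.184: each vertex is (1-t)·p0[i] + t·p1[i].
  v1: (1-0.184)·(0.7,2.44) + 0.184·(-0.34,5.13) = (0.5086,2.9350)
  v2: (1-0.184)·(-1.1,4.78) + 0.184·(-2.71,2.55) = (-1.3962,4.3697)
  v3: (1-0.184)·(-3.16,-2.08) + 0.184·(-4.74,-2.4) = (-3.4507,-2.1389)
  v4: (1-0.184)·(1.32,-2.31) + 0.184·(-0.06,-3.94) = (1.0661,-2.6099)
  v5: (1-0.184)·(2.48,-2.21) + 0.184·(0.2,-2.52) = (2.0605,-2.2670)
Shoelace sum Σ(x_i·y_{i+1} − x_{i+1}·y_i):
  i=1: 0.5086·4.3697 − -1.3962·2.9350 = +6.3205 (running +6.3205)
  i=2: -1.3962·-2.1389 − -3.4507·4.3697 = +18.0649 (running +24.3854)
  i=3: -3.4507·-2.6099 − 1.0661·-2.1389 = +11.2863 (running +35.6718)
  i=4: 1.0661·-2.2670 − 2.0605·-2.6099 = +2.9608 (running +38.6326)
  i=5: 2.0605·2.9350 − 0.5086·-2.2670 = +7.2005 (running +45.8331)
Area = |Σ|/2 = |45.8331|/2 = 22.9166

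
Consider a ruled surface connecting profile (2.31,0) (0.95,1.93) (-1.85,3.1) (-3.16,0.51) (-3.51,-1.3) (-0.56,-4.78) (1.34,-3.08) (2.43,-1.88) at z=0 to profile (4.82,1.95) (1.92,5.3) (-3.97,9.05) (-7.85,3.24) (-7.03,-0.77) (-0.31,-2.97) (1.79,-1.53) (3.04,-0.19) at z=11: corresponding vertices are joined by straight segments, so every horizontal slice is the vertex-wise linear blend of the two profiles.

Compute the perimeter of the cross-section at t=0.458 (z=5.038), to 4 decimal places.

Cross-section at t=0.458: each vertex is (1-t)·p0[i] + t·p1[i].
  v1: (1-0.458)·(2.31,0) + 0.458·(4.82,1.95) = (3.4596,0.8931)
  v2: (1-0.458)·(0.95,1.93) + 0.458·(1.92,5.3) = (1.3943,3.4735)
  v3: (1-0.458)·(-1.85,3.1) + 0.458·(-3.97,9.05) = (-2.8210,5.8251)
  v4: (1-0.458)·(-3.16,0.51) + 0.458·(-7.85,3.24) = (-5.3080,1.7603)
  v5: (1-0.458)·(-3.51,-1.3) + 0.458·(-7.03,-0.77) = (-5.1222,-1.0573)
  v6: (1-0.458)·(-0.56,-4.78) + 0.458·(-0.31,-2.97) = (-0.4455,-3.9510)
  v7: (1-0.458)·(1.34,-3.08) + 0.458·(1.79,-1.53) = (1.5461,-2.3701)
  v8: (1-0.458)·(2.43,-1.88) + 0.458·(3.04,-0.19) = (2.7094,-1.1060)
Perimeter = Σ |v_{i+1} − v_i|:
  edge 1→2: √(-2.0653² + 2.5804²) = 3.3051 (running 3.3051)
  edge 2→3: √(-4.2152² + 2.3516²) = 4.8268 (running 8.1319)
  edge 3→4: √(-2.4871² + -4.0648²) = 4.7653 (running 12.8972)
  edge 4→5: √(0.1859² + -2.8176²) = 2.8237 (running 15.7209)
  edge 5→6: √(4.6767² + -2.8938²) = 5.4995 (running 21.2205)
  edge 6→7: √(1.9916² + 1.5809²) = 2.5428 (running 23.7633)
  edge 7→8: √(1.1633² + 1.2641²) = 1.7179 (running 25.4812)
  edge 8→1: √(0.7502² + 1.9991²) = 2.1352 (running 27.6164)
Perimeter = 27.6164

Perimeter at t=0.458: 27.6164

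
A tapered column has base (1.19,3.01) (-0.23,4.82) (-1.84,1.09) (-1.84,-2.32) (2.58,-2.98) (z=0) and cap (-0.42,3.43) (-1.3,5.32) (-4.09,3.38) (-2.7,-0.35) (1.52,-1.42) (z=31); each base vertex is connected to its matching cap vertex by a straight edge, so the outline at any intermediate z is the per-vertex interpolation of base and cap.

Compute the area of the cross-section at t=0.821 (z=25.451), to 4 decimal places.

Area at t=0.821: 20.1078

Cross-section at t=0.821: each vertex is (1-t)·p0[i] + t·p1[i].
  v1: (1-0.821)·(1.19,3.01) + 0.821·(-0.42,3.43) = (-0.1318,3.3548)
  v2: (1-0.821)·(-0.23,4.82) + 0.821·(-1.3,5.32) = (-1.1085,5.2305)
  v3: (1-0.821)·(-1.84,1.09) + 0.821·(-4.09,3.38) = (-3.6872,2.9701)
  v4: (1-0.821)·(-1.84,-2.32) + 0.821·(-2.7,-0.35) = (-2.5461,-0.7026)
  v5: (1-0.821)·(2.58,-2.98) + 0.821·(1.52,-1.42) = (1.7097,-1.6992)
Shoelace sum Σ(x_i·y_{i+1} − x_{i+1}·y_i):
  i=1: -0.1318·5.2305 − -1.1085·3.3548 = +3.0293 (running +3.0293)
  i=2: -1.1085·2.9701 − -3.6872·5.2305 = +15.9939 (running +19.0232)
  i=3: -3.6872·-0.7026 − -2.5461·2.9701 = +10.1528 (running +29.1760)
  i=4: -2.5461·-1.6992 − 1.7097·-0.7026 = +5.5277 (running +34.7037)
  i=5: 1.7097·3.3548 − -0.1318·-1.6992 = +5.5119 (running +40.2156)
Area = |Σ|/2 = |40.2156|/2 = 20.1078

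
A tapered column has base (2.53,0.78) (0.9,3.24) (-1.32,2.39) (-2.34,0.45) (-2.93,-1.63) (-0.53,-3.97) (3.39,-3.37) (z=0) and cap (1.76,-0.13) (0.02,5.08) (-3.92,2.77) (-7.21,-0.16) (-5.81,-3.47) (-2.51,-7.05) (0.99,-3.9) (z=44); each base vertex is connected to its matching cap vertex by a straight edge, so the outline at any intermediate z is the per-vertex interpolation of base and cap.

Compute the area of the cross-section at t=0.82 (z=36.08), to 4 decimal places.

Area at t=0.82: 57.5482

Cross-section at t=0.82: each vertex is (1-t)·p0[i] + t·p1[i].
  v1: (1-0.82)·(2.53,0.78) + 0.82·(1.76,-0.13) = (1.8986,0.0338)
  v2: (1-0.82)·(0.9,3.24) + 0.82·(0.02,5.08) = (0.1784,4.7488)
  v3: (1-0.82)·(-1.32,2.39) + 0.82·(-3.92,2.77) = (-3.4520,2.7016)
  v4: (1-0.82)·(-2.34,0.45) + 0.82·(-7.21,-0.16) = (-6.3334,-0.0502)
  v5: (1-0.82)·(-2.93,-1.63) + 0.82·(-5.81,-3.47) = (-5.2916,-3.1388)
  v6: (1-0.82)·(-0.53,-3.97) + 0.82·(-2.51,-7.05) = (-2.1536,-6.4956)
  v7: (1-0.82)·(3.39,-3.37) + 0.82·(0.99,-3.9) = (1.4220,-3.8046)
Shoelace sum Σ(x_i·y_{i+1} − x_{i+1}·y_i):
  i=1: 1.8986·4.7488 − 0.1784·0.0338 = +9.0100 (running +9.0100)
  i=2: 0.1784·2.7016 − -3.4520·4.7488 = +16.8748 (running +25.8849)
  i=3: -3.4520·-0.0502 − -6.3334·2.7016 = +17.2836 (running +43.1685)
  i=4: -6.3334·-3.1388 − -5.2916·-0.0502 = +19.6136 (running +62.7821)
  i=5: -5.2916·-6.4956 − -2.1536·-3.1388 = +27.6124 (running +90.3945)
  i=6: -2.1536·-3.8046 − 1.4220·-6.4956 = +17.4303 (running +107.8248)
  i=7: 1.4220·0.0338 − 1.8986·-3.8046 = +7.2715 (running +115.0963)
Area = |Σ|/2 = |115.0963|/2 = 57.5482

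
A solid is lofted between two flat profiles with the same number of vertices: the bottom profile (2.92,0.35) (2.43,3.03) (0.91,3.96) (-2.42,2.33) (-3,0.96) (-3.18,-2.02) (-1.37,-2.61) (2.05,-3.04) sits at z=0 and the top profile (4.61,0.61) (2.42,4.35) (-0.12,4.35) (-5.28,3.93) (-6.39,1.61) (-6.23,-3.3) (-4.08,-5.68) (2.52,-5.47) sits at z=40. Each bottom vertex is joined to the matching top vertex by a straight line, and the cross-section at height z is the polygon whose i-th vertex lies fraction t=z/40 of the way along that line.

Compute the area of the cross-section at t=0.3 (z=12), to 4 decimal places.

Cross-section at t=0.3: each vertex is (1-t)·p0[i] + t·p1[i].
  v1: (1-0.3)·(2.92,0.35) + 0.3·(4.61,0.61) = (3.4270,0.4280)
  v2: (1-0.3)·(2.43,3.03) + 0.3·(2.42,4.35) = (2.4270,3.4260)
  v3: (1-0.3)·(0.91,3.96) + 0.3·(-0.12,4.35) = (0.6010,4.0770)
  v4: (1-0.3)·(-2.42,2.33) + 0.3·(-5.28,3.93) = (-3.2780,2.8100)
  v5: (1-0.3)·(-3,0.96) + 0.3·(-6.39,1.61) = (-4.0170,1.1550)
  v6: (1-0.3)·(-3.18,-2.02) + 0.3·(-6.23,-3.3) = (-4.0950,-2.4040)
  v7: (1-0.3)·(-1.37,-2.61) + 0.3·(-4.08,-5.68) = (-2.1830,-3.5310)
  v8: (1-0.3)·(2.05,-3.04) + 0.3·(2.52,-5.47) = (2.1910,-3.7690)
Shoelace sum Σ(x_i·y_{i+1} − x_{i+1}·y_i):
  i=1: 3.4270·3.4260 − 2.4270·0.4280 = +10.7021 (running +10.7021)
  i=2: 2.4270·4.0770 − 0.6010·3.4260 = +7.8359 (running +18.5380)
  i=3: 0.6010·2.8100 − -3.2780·4.0770 = +15.0532 (running +33.5912)
  i=4: -3.2780·1.1550 − -4.0170·2.8100 = +7.5017 (running +41.0929)
  i=5: -4.0170·-2.4040 − -4.0950·1.1550 = +14.3866 (running +55.4795)
  i=6: -4.0950·-3.5310 − -2.1830·-2.4040 = +9.2115 (running +64.6910)
  i=7: -2.1830·-3.7690 − 2.1910·-3.5310 = +15.9641 (running +80.6551)
  i=8: 2.1910·0.4280 − 3.4270·-3.7690 = +13.8541 (running +94.5093)
Area = |Σ|/2 = |94.5093|/2 = 47.2546

Area at t=0.3: 47.2546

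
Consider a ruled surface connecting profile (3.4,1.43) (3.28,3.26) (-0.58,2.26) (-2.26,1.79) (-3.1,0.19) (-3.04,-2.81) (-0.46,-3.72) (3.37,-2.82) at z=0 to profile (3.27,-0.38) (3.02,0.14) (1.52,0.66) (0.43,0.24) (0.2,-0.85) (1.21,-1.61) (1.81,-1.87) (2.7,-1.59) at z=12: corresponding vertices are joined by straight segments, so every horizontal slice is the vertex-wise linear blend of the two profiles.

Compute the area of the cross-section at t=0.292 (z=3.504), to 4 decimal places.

Cross-section at t=0.292: each vertex is (1-t)·p0[i] + t·p1[i].
  v1: (1-0.292)·(3.4,1.43) + 0.292·(3.27,-0.38) = (3.3620,0.9015)
  v2: (1-0.292)·(3.28,3.26) + 0.292·(3.02,0.14) = (3.2041,2.3490)
  v3: (1-0.292)·(-0.58,2.26) + 0.292·(1.52,0.66) = (0.0332,1.7928)
  v4: (1-0.292)·(-2.26,1.79) + 0.292·(0.43,0.24) = (-1.4745,1.3374)
  v5: (1-0.292)·(-3.1,0.19) + 0.292·(0.2,-0.85) = (-2.1364,-0.1137)
  v6: (1-0.292)·(-3.04,-2.81) + 0.292·(1.21,-1.61) = (-1.7990,-2.4596)
  v7: (1-0.292)·(-0.46,-3.72) + 0.292·(1.81,-1.87) = (0.2028,-3.1798)
  v8: (1-0.292)·(3.37,-2.82) + 0.292·(2.7,-1.59) = (3.1744,-2.4608)
Shoelace sum Σ(x_i·y_{i+1} − x_{i+1}·y_i):
  i=1: 3.3620·2.3490 − 3.2041·0.9015 = +5.0089 (running +5.0089)
  i=2: 3.2041·1.7928 − 0.0332·2.3490 = +5.6663 (running +10.6752)
  i=3: 0.0332·1.3374 − -1.4745·1.7928 = +2.6879 (running +13.3631)
  i=4: -1.4745·-0.1137 − -2.1364·1.3374 = +3.0248 (running +16.3879)
  i=5: -2.1364·-2.4596 − -1.7990·-0.1137 = +5.0502 (running +21.4381)
  i=6: -1.7990·-3.1798 − 0.2028·-2.4596 = +6.2194 (running +27.6575)
  i=7: 0.2028·-2.4608 − 3.1744·-3.1798 = +9.5947 (running +37.2522)
  i=8: 3.1744·0.9015 − 3.3620·-2.4608 = +11.1351 (running +48.3872)
Area = |Σ|/2 = |48.3872|/2 = 24.1936

Area at t=0.292: 24.1936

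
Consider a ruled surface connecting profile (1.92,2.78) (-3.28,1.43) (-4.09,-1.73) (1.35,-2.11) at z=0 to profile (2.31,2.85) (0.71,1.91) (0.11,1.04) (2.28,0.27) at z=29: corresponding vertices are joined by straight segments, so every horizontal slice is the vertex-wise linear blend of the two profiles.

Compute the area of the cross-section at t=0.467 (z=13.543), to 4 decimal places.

Cross-section at t=0.467: each vertex is (1-t)·p0[i] + t·p1[i].
  v1: (1-0.467)·(1.92,2.78) + 0.467·(2.31,2.85) = (2.1021,2.8127)
  v2: (1-0.467)·(-3.28,1.43) + 0.467·(0.71,1.91) = (-1.4167,1.6542)
  v3: (1-0.467)·(-4.09,-1.73) + 0.467·(0.11,1.04) = (-2.1286,-0.4364)
  v4: (1-0.467)·(1.35,-2.11) + 0.467·(2.28,0.27) = (1.7843,-0.9985)
Shoelace sum Σ(x_i·y_{i+1} − x_{i+1}·y_i):
  i=1: 2.1021·1.6542 − -1.4167·2.8127 = +7.4619 (running +7.4619)
  i=2: -1.4167·-0.4364 − -2.1286·1.6542 = +4.1393 (running +11.6012)
  i=3: -2.1286·-0.9985 − 1.7843·-0.4364 = +2.9042 (running +14.5054)
  i=4: 1.7843·2.8127 − 2.1021·-0.9985 = +7.1178 (running +21.6232)
Area = |Σ|/2 = |21.6232|/2 = 10.8116

Area at t=0.467: 10.8116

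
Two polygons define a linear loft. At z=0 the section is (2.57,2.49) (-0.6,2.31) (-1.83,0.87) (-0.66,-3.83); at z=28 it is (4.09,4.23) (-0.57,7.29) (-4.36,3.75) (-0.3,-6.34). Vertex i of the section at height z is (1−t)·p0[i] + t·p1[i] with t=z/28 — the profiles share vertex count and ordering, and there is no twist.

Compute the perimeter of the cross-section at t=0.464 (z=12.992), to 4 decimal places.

Cross-section at t=0.464: each vertex is (1-t)·p0[i] + t·p1[i].
  v1: (1-0.464)·(2.57,2.49) + 0.464·(4.09,4.23) = (3.2753,3.2974)
  v2: (1-0.464)·(-0.6,2.31) + 0.464·(-0.57,7.29) = (-0.5861,4.6207)
  v3: (1-0.464)·(-1.83,0.87) + 0.464·(-4.36,3.75) = (-3.0039,2.2063)
  v4: (1-0.464)·(-0.66,-3.83) + 0.464·(-0.3,-6.34) = (-0.4930,-4.9946)
Perimeter = Σ |v_{i+1} − v_i|:
  edge 1→2: √(-3.8614² + 1.3234²) = 4.0818 (running 4.0818)
  edge 2→3: √(-2.4178² + -2.4144²) = 3.4169 (running 7.4987)
  edge 3→4: √(2.5110² + -7.2010²) = 7.6262 (running 15.1249)
  edge 4→1: √(3.7682² + 8.2920²) = 9.1081 (running 24.2330)
Perimeter = 24.2330

Perimeter at t=0.464: 24.2330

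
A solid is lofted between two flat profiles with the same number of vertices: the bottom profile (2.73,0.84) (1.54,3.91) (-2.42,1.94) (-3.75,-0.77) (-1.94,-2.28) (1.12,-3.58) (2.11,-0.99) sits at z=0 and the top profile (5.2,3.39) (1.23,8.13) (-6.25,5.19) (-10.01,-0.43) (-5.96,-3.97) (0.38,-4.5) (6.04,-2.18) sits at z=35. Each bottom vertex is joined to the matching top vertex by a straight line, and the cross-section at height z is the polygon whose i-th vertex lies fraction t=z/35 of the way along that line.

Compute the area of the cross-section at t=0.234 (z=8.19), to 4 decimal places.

Area at t=0.234: 47.4720

Cross-section at t=0.234: each vertex is (1-t)·p0[i] + t·p1[i].
  v1: (1-0.234)·(2.73,0.84) + 0.234·(5.2,3.39) = (3.3080,1.4367)
  v2: (1-0.234)·(1.54,3.91) + 0.234·(1.23,8.13) = (1.4675,4.8975)
  v3: (1-0.234)·(-2.42,1.94) + 0.234·(-6.25,5.19) = (-3.3162,2.7005)
  v4: (1-0.234)·(-3.75,-0.77) + 0.234·(-10.01,-0.43) = (-5.2148,-0.6904)
  v5: (1-0.234)·(-1.94,-2.28) + 0.234·(-5.96,-3.97) = (-2.8807,-2.6755)
  v6: (1-0.234)·(1.12,-3.58) + 0.234·(0.38,-4.5) = (0.9468,-3.7953)
  v7: (1-0.234)·(2.11,-0.99) + 0.234·(6.04,-2.18) = (3.0296,-1.2685)
Shoelace sum Σ(x_i·y_{i+1} − x_{i+1}·y_i):
  i=1: 3.3080·4.8975 − 1.4675·1.4367 = +14.0925 (running +14.0925)
  i=2: 1.4675·2.7005 − -3.3162·4.8975 = +20.2040 (running +34.2965)
  i=3: -3.3162·-0.6904 − -5.2148·2.7005 = +16.3723 (running +50.6688)
  i=4: -5.2148·-2.6755 − -2.8807·-0.6904 = +11.9632 (running +62.6319)
  i=5: -2.8807·-3.7953 − 0.9468·-2.6755 = +13.4662 (running +76.0982)
  i=6: 0.9468·-1.2685 − 3.0296·-3.7953 = +10.2972 (running +86.3954)
  i=7: 3.0296·1.4367 − 3.3080·-1.2685 = +8.5487 (running +94.9441)
Area = |Σ|/2 = |94.9441|/2 = 47.4720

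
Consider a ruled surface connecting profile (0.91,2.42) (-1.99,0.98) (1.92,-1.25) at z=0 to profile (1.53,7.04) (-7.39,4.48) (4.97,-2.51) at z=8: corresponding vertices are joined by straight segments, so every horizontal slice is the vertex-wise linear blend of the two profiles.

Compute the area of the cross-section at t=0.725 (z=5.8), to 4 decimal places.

Cross-section at t=0.725: each vertex is (1-t)·p0[i] + t·p1[i].
  v1: (1-0.725)·(0.91,2.42) + 0.725·(1.53,7.04) = (1.3595,5.7695)
  v2: (1-0.725)·(-1.99,0.98) + 0.725·(-7.39,4.48) = (-5.9050,3.5175)
  v3: (1-0.725)·(1.92,-1.25) + 0.725·(4.97,-2.51) = (4.1312,-2.1635)
Shoelace sum Σ(x_i·y_{i+1} − x_{i+1}·y_i):
  i=1: 1.3595·3.5175 − -5.9050·5.7695 = +38.8509 (running +38.8509)
  i=2: -5.9050·-2.1635 − 4.1312·3.5175 = -1.7562 (running +37.0947)
  i=3: 4.1312·5.7695 − 1.3595·-2.1635 = +26.7765 (running +63.8713)
Area = |Σ|/2 = |63.8713|/2 = 31.9356

Area at t=0.725: 31.9356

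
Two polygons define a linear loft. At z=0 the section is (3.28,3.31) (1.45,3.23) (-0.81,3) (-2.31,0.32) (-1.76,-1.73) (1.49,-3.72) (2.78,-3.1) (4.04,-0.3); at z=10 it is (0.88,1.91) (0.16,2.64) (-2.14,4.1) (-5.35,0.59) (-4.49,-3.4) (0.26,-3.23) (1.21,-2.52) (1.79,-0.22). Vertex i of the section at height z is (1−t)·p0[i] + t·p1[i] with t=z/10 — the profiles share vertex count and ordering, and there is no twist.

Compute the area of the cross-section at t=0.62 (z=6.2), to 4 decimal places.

Cross-section at t=0.62: each vertex is (1-t)·p0[i] + t·p1[i].
  v1: (1-0.62)·(3.28,3.31) + 0.62·(0.88,1.91) = (1.7920,2.4420)
  v2: (1-0.62)·(1.45,3.23) + 0.62·(0.16,2.64) = (0.6502,2.8642)
  v3: (1-0.62)·(-0.81,3) + 0.62·(-2.14,4.1) = (-1.6346,3.6820)
  v4: (1-0.62)·(-2.31,0.32) + 0.62·(-5.35,0.59) = (-4.1948,0.4874)
  v5: (1-0.62)·(-1.76,-1.73) + 0.62·(-4.49,-3.4) = (-3.4526,-2.7654)
  v6: (1-0.62)·(1.49,-3.72) + 0.62·(0.26,-3.23) = (0.7274,-3.4162)
  v7: (1-0.62)·(2.78,-3.1) + 0.62·(1.21,-2.52) = (1.8066,-2.7404)
  v8: (1-0.62)·(4.04,-0.3) + 0.62·(1.79,-0.22) = (2.6450,-0.2504)
Shoelace sum Σ(x_i·y_{i+1} − x_{i+1}·y_i):
  i=1: 1.7920·2.8642 − 0.6502·2.4420 = +3.5449 (running +3.5449)
  i=2: 0.6502·3.6820 − -1.6346·2.8642 = +7.0759 (running +10.6207)
  i=3: -1.6346·0.4874 − -4.1948·3.6820 = +14.6485 (running +25.2693)
  i=4: -4.1948·-2.7654 − -3.4526·0.4874 = +13.2831 (running +38.5524)
  i=5: -3.4526·-3.4162 − 0.7274·-2.7654 = +13.8063 (running +52.3587)
  i=6: 0.7274·-2.7404 − 1.8066·-3.4162 = +4.1783 (running +56.5370)
  i=7: 1.8066·-0.2504 − 2.6450·-2.7404 = +6.7960 (running +63.3330)
  i=8: 2.6450·2.4420 − 1.7920·-0.2504 = +6.9078 (running +70.2408)
Area = |Σ|/2 = |70.2408|/2 = 35.1204

Area at t=0.62: 35.1204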